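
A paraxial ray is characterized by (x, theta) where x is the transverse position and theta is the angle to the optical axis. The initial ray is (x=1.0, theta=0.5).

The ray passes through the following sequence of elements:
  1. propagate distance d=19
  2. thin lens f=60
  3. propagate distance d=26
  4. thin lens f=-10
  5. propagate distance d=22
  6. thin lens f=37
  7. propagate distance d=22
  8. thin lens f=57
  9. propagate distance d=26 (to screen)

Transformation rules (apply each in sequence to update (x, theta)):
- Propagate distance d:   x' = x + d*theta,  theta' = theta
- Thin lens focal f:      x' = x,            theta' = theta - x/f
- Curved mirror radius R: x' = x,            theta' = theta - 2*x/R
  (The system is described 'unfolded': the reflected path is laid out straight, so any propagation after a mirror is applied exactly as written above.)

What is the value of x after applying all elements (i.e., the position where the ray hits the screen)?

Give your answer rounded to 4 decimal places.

Answer: 51.5925

Derivation:
Initial: x=1.0000 theta=0.5000
After 1 (propagate distance d=19): x=10.5000 theta=0.5000
After 2 (thin lens f=60): x=10.5000 theta=0.3250
After 3 (propagate distance d=26): x=18.9500 theta=0.3250
After 4 (thin lens f=-10): x=18.9500 theta=2.2200
After 5 (propagate distance d=22): x=67.7900 theta=2.2200
After 6 (thin lens f=37): x=67.7900 theta=287/740 (≈0.3878)
After 7 (propagate distance d=22): x=282393/3700 (≈76.3224) theta=287/740 (≈0.3878)
After 8 (thin lens f=57): x=282393/3700 (≈76.3224) theta=-33433/35150 (≈-0.9512)
After 9 (propagate distance d=26 (to screen)): x=3626951/70300 (≈51.5925) theta=-33433/35150 (≈-0.9512)
Rounded to 4 decimal places: x = 51.5925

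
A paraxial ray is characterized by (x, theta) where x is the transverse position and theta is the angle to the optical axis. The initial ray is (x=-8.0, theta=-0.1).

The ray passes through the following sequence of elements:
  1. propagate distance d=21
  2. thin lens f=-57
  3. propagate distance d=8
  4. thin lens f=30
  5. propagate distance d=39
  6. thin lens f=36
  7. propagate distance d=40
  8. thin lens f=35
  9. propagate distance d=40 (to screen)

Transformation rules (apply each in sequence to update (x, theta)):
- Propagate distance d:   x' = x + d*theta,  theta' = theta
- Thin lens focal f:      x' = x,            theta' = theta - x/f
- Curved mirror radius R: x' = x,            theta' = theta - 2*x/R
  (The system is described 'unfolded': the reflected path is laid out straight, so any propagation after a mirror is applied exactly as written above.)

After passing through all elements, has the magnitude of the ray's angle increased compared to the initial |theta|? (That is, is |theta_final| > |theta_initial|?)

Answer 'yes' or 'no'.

Initial: x=-8.0000 theta=-0.1000
After 1 (propagate distance d=21): x=-10.1000 theta=-0.1000
After 2 (thin lens f=-57): x=-10.1000 theta=-79/285 (≈-0.2772)
After 3 (propagate distance d=8): x=-7021/570 (≈-12.3175) theta=-79/285 (≈-0.2772)
After 4 (thin lens f=30): x=-7021/570 (≈-12.3175) theta=2281/17100 (≈0.1334)
After 5 (propagate distance d=39): x=-13519/1900 (≈-7.1153) theta=2281/17100 (≈0.1334)
After 6 (thin lens f=36): x=-13519/1900 (≈-7.1153) theta=22643/68400 (≈0.3310)
After 7 (propagate distance d=40): x=104759/17100 (≈6.1263) theta=22643/68400 (≈0.3310)
After 8 (thin lens f=35): x=104759/17100 (≈6.1263) theta=373469/2394000 (≈0.1560)
After 9 (propagate distance d=40 (to screen)): x=493417/39900 (≈12.3663) theta=373469/2394000 (≈0.1560)
|theta_initial|=0.1000 |theta_final|=373469/2394000 (≈0.1560) -> increased

Answer: yes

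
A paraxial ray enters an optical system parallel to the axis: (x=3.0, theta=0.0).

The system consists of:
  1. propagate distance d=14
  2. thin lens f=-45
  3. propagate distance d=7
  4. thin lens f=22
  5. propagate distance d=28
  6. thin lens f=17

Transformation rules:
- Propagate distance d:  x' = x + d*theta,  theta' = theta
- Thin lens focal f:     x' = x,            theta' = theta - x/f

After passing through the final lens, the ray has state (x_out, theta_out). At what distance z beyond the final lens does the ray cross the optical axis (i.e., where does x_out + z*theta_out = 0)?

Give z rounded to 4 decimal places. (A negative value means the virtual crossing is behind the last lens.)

Initial: x=3.0000 theta=0.0000
After 1 (propagate distance d=14): x=3.0000 theta=0.0000
After 2 (thin lens f=-45): x=3.0000 theta=1/15 (≈0.0667)
After 3 (propagate distance d=7): x=52/15 (≈3.4667) theta=1/15 (≈0.0667)
After 4 (thin lens f=22): x=52/15 (≈3.4667) theta=-1/11 (≈-0.0909)
After 5 (propagate distance d=28): x=152/165 (≈0.9212) theta=-1/11 (≈-0.0909)
After 6 (thin lens f=17): x=152/165 (≈0.9212) theta=-37/255 (≈-0.1451)
z_focus = -x_out/theta_out = -(152/165)/(-37/255) = 2584/407 ≈ 6.3489
Rounded to 4 decimal places: z = 6.3489

Answer: 6.3489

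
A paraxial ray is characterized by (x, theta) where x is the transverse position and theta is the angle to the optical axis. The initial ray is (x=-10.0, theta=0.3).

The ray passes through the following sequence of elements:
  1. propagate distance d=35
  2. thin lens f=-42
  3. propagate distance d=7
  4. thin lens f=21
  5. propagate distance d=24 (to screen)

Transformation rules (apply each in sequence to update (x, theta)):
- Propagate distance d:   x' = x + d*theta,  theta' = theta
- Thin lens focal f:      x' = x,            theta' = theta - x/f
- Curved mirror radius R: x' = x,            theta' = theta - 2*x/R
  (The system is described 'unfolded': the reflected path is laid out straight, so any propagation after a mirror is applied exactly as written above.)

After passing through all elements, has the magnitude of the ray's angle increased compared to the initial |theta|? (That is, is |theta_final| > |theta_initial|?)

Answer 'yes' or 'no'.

Initial: x=-10.0000 theta=0.3000
After 1 (propagate distance d=35): x=0.5000 theta=0.3000
After 2 (thin lens f=-42): x=0.5000 theta=131/420 (≈0.3119)
After 3 (propagate distance d=7): x=161/60 (≈2.6833) theta=131/420 (≈0.3119)
After 4 (thin lens f=21): x=161/60 (≈2.6833) theta=58/315 (≈0.1841)
After 5 (propagate distance d=24 (to screen)): x=2983/420 (≈7.1024) theta=58/315 (≈0.1841)
|theta_initial|=0.3000 |theta_final|=58/315 (≈0.1841) -> not increased

Answer: no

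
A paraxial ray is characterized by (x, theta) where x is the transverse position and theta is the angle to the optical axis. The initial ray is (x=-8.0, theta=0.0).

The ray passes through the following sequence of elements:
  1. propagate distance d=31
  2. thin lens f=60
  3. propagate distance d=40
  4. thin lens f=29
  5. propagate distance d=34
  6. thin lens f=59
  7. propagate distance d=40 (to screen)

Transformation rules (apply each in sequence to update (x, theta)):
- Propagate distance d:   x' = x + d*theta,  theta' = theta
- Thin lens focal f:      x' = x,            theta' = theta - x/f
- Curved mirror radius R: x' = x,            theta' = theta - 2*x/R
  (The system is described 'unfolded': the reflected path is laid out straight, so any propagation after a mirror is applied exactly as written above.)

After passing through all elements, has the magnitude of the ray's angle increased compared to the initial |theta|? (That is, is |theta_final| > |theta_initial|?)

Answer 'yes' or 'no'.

Initial: x=-8.0000 theta=0.0000
After 1 (propagate distance d=31): x=-8.0000 theta=0.0000
After 2 (thin lens f=60): x=-8.0000 theta=2/15 (≈0.1333)
After 3 (propagate distance d=40): x=-8/3 (≈-2.6667) theta=2/15 (≈0.1333)
After 4 (thin lens f=29): x=-8/3 (≈-2.6667) theta=98/435 (≈0.2253)
After 5 (propagate distance d=34): x=724/145 (≈4.9931) theta=98/435 (≈0.2253)
After 6 (thin lens f=59): x=724/145 (≈4.9931) theta=722/5133 (≈0.1407)
After 7 (propagate distance d=40 (to screen)): x=272548/25665 (≈10.6194) theta=722/5133 (≈0.1407)
|theta_initial|=0.0000 |theta_final|=722/5133 (≈0.1407) -> increased

Answer: yes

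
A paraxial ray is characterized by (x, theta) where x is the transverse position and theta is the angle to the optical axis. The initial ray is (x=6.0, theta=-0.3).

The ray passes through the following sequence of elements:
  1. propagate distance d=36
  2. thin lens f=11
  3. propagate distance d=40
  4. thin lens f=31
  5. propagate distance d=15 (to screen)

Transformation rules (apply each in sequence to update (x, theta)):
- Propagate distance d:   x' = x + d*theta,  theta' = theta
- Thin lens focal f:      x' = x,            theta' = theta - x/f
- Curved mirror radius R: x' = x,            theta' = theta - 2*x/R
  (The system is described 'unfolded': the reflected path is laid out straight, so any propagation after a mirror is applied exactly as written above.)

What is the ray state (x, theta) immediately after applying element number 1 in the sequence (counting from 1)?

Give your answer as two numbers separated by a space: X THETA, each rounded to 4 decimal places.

Initial: x=6.0000 theta=-0.3000
After 1 (propagate distance d=36): x=-4.8000 theta=-0.3000
Rounded to 4 decimal places: x = -4.8000, theta = -0.3000

Answer: -4.8000 -0.3000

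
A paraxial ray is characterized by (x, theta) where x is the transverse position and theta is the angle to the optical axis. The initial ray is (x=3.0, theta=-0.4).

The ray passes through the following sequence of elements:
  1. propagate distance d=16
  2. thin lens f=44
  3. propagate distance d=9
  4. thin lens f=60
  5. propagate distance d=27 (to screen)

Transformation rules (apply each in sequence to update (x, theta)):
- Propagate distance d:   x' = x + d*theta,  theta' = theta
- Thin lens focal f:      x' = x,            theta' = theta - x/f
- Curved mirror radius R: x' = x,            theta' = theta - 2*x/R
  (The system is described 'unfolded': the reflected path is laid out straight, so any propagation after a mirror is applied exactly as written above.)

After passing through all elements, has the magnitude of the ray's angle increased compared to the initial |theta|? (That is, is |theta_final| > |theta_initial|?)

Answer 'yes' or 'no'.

Answer: no

Derivation:
Initial: x=3.0000 theta=-0.4000
After 1 (propagate distance d=16): x=-3.4000 theta=-0.4000
After 2 (thin lens f=44): x=-3.4000 theta=-71/220 (≈-0.3227)
After 3 (propagate distance d=9): x=-1387/220 (≈-6.3045) theta=-71/220 (≈-0.3227)
After 4 (thin lens f=60): x=-1387/220 (≈-6.3045) theta=-2873/13200 (≈-0.2177)
After 5 (propagate distance d=27 (to screen)): x=-53597/4400 (≈-12.1811) theta=-2873/13200 (≈-0.2177)
|theta_initial|=0.4000 |theta_final|=2873/13200 (≈0.2177) -> not increased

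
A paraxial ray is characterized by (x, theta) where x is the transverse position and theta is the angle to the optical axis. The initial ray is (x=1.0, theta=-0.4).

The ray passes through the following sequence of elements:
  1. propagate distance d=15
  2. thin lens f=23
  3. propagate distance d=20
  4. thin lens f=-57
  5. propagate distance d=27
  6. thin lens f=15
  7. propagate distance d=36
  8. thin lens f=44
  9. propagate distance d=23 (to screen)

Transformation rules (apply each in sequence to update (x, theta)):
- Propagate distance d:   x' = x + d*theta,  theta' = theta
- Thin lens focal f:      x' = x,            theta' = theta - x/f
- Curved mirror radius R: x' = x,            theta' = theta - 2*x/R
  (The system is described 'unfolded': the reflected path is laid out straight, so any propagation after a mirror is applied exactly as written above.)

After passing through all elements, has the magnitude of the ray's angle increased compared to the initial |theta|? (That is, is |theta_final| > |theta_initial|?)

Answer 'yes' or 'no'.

Initial: x=1.0000 theta=-0.4000
After 1 (propagate distance d=15): x=-5.0000 theta=-0.4000
After 2 (thin lens f=23): x=-5.0000 theta=-21/115 (≈-0.1826)
After 3 (propagate distance d=20): x=-199/23 (≈-8.6522) theta=-21/115 (≈-0.1826)
After 4 (thin lens f=-57): x=-199/23 (≈-8.6522) theta=-2192/6555 (≈-0.3344)
After 5 (propagate distance d=27): x=-38633/2185 (≈-17.6810) theta=-2192/6555 (≈-0.3344)
After 6 (thin lens f=15): x=-38633/2185 (≈-17.6810) theta=27673/32775 (≈0.8443)
After 7 (propagate distance d=36): x=138911/10925 (≈12.7150) theta=27673/32775 (≈0.8443)
After 8 (thin lens f=44): x=138911/10925 (≈12.7150) theta=800879/1442100 (≈0.5554)
After 9 (propagate distance d=23 (to screen)): x=1934551/75900 (≈25.4882) theta=800879/1442100 (≈0.5554)
|theta_initial|=0.4000 |theta_final|=800879/1442100 (≈0.5554) -> increased

Answer: yes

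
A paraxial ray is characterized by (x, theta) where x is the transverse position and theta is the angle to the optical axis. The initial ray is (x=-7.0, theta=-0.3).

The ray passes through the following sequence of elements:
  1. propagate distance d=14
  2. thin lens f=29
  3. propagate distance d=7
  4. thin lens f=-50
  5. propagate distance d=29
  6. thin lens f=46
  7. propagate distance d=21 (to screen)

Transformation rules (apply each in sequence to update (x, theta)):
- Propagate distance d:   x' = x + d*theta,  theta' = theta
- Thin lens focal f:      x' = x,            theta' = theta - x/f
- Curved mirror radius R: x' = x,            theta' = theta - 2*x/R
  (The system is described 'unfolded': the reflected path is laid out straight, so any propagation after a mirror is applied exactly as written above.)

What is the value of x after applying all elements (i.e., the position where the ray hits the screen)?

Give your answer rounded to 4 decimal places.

Answer: -10.3807

Derivation:
Initial: x=-7.0000 theta=-0.3000
After 1 (propagate distance d=14): x=-11.2000 theta=-0.3000
After 2 (thin lens f=29): x=-11.2000 theta=5/58 (≈0.0862)
After 3 (propagate distance d=7): x=-3073/290 (≈-10.5966) theta=5/58 (≈0.0862)
After 4 (thin lens f=-50): x=-3073/290 (≈-10.5966) theta=-1823/14500 (≈-0.1257)
After 5 (propagate distance d=29): x=-206517/14500 (≈-14.2426) theta=-1823/14500 (≈-0.1257)
After 6 (thin lens f=46): x=-206517/14500 (≈-14.2426) theta=5333/29000 (≈0.1839)
After 7 (propagate distance d=21 (to screen)): x=-301041/29000 (≈-10.3807) theta=5333/29000 (≈0.1839)
Rounded to 4 decimal places: x = -10.3807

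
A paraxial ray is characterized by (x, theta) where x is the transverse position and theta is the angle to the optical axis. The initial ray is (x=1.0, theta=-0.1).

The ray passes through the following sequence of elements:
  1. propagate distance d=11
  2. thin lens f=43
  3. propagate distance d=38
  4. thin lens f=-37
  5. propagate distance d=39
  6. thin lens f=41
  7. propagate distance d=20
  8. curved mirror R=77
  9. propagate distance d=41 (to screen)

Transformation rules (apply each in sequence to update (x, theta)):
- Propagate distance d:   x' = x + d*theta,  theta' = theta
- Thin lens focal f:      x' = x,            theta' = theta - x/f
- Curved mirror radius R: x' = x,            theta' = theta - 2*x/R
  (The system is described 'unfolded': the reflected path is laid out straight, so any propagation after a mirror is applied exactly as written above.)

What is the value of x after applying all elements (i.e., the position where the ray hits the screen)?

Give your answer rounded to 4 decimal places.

Initial: x=1.0000 theta=-0.1000
After 1 (propagate distance d=11): x=-0.1000 theta=-0.1000
After 2 (thin lens f=43): x=-0.1000 theta=-21/215 (≈-0.0977)
After 3 (propagate distance d=38): x=-1639/430 (≈-3.8116) theta=-21/215 (≈-0.0977)
After 4 (thin lens f=-37): x=-1639/430 (≈-3.8116) theta=-3193/15910 (≈-0.2007)
After 5 (propagate distance d=39): x=-18517/1591 (≈-11.6386) theta=-3193/15910 (≈-0.2007)
After 6 (thin lens f=41): x=-18517/1591 (≈-11.6386) theta=54257/652310 (≈0.0832)
After 7 (propagate distance d=20): x=-650683/65231 (≈-9.9751) theta=54257/652310 (≈0.0832)
After 8 (curved mirror R=77): x=-650683/65231 (≈-9.9751) theta=1562859/4566170 (≈0.3423)
After 9 (propagate distance d=41 (to screen)): x=18529409/4566170 (≈4.0580) theta=1562859/4566170 (≈0.3423)
Rounded to 4 decimal places: x = 4.0580

Answer: 4.0580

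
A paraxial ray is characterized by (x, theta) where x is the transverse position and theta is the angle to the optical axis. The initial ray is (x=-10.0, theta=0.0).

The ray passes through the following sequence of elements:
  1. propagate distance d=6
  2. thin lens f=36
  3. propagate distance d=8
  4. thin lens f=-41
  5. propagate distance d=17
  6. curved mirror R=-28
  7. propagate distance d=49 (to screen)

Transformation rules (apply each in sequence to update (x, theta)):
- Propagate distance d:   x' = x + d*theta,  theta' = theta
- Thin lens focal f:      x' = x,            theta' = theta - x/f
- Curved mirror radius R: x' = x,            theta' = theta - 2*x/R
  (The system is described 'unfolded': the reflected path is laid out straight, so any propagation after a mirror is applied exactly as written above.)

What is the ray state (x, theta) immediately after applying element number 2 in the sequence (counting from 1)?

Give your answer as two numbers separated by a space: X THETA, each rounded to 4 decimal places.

Initial: x=-10.0000 theta=0.0000
After 1 (propagate distance d=6): x=-10.0000 theta=0.0000
After 2 (thin lens f=36): x=-10.0000 theta=5/18 (≈0.2778)
Rounded to 4 decimal places: x = -10.0000, theta = 0.2778

Answer: -10.0000 0.2778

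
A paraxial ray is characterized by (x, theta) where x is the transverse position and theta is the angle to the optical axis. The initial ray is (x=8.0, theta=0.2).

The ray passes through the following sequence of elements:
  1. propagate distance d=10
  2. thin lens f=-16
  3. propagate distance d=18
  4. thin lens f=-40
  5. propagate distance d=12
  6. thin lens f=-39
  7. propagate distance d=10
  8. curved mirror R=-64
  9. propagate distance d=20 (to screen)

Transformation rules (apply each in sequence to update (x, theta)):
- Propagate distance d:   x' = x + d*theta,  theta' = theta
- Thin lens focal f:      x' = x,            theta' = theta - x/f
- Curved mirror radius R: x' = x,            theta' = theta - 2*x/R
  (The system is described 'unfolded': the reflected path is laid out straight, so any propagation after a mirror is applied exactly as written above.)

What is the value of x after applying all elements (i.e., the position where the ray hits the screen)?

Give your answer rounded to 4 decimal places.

Answer: 160.2387

Derivation:
Initial: x=8.0000 theta=0.2000
After 1 (propagate distance d=10): x=10.0000 theta=0.2000
After 2 (thin lens f=-16): x=10.0000 theta=0.8250
After 3 (propagate distance d=18): x=24.8500 theta=0.8250
After 4 (thin lens f=-40): x=24.8500 theta=1157/800 (≈1.4463)
After 5 (propagate distance d=12): x=42.2050 theta=1157/800 (≈1.4463)
After 6 (thin lens f=-39): x=42.2050 theta=78887/31200 (≈2.5284)
After 7 (propagate distance d=10): x=1052833/15600 (≈67.4893) theta=78887/31200 (≈2.5284)
After 8 (curved mirror R=-64): x=1052833/15600 (≈67.4893) theta=30867/6656 (≈4.6375)
After 9 (propagate distance d=20 (to screen)): x=19997789/124800 (≈160.2387) theta=30867/6656 (≈4.6375)
Rounded to 4 decimal places: x = 160.2387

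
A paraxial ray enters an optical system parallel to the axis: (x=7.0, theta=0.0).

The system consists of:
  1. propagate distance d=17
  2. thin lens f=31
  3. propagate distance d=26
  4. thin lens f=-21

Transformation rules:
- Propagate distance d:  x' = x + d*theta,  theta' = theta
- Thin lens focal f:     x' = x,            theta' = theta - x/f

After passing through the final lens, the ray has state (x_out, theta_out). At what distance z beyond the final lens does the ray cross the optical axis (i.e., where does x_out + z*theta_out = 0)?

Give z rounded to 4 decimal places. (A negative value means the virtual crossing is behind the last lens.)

Answer: 6.5625

Derivation:
Initial: x=7.0000 theta=0.0000
After 1 (propagate distance d=17): x=7.0000 theta=0.0000
After 2 (thin lens f=31): x=7.0000 theta=-7/31 (≈-0.2258)
After 3 (propagate distance d=26): x=35/31 (≈1.1290) theta=-7/31 (≈-0.2258)
After 4 (thin lens f=-21): x=35/31 (≈1.1290) theta=-16/93 (≈-0.1720)
z_focus = -x_out/theta_out = -(35/31)/(-16/93) = 6.5625
Rounded to 4 decimal places: z = 6.5625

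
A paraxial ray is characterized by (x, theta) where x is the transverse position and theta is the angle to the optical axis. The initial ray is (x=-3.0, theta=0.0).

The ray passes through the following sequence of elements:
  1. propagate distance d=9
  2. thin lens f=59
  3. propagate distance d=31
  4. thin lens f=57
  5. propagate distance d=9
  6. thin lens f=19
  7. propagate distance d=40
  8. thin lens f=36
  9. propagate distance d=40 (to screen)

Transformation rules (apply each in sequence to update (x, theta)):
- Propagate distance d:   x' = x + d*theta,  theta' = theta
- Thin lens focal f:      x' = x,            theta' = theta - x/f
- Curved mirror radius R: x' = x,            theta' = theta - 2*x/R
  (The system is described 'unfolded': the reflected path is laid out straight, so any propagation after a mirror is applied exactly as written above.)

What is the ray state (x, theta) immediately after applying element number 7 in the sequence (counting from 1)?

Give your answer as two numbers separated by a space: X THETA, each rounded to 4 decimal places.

Initial: x=-3.0000 theta=0.0000
After 1 (propagate distance d=9): x=-3.0000 theta=0.0000
After 2 (thin lens f=59): x=-3.0000 theta=3/59 (≈0.0508)
After 3 (propagate distance d=31): x=-84/59 (≈-1.4237) theta=3/59 (≈0.0508)
After 4 (thin lens f=57): x=-84/59 (≈-1.4237) theta=85/1121 (≈0.0758)
After 5 (propagate distance d=9): x=-831/1121 (≈-0.7413) theta=85/1121 (≈0.0758)
After 6 (thin lens f=19): x=-831/1121 (≈-0.7413) theta=2446/21299 (≈0.1148)
After 7 (propagate distance d=40): x=82051/21299 (≈3.8523) theta=2446/21299 (≈0.1148)
Rounded to 4 decimal places: x = 3.8523, theta = 0.1148

Answer: 3.8523 0.1148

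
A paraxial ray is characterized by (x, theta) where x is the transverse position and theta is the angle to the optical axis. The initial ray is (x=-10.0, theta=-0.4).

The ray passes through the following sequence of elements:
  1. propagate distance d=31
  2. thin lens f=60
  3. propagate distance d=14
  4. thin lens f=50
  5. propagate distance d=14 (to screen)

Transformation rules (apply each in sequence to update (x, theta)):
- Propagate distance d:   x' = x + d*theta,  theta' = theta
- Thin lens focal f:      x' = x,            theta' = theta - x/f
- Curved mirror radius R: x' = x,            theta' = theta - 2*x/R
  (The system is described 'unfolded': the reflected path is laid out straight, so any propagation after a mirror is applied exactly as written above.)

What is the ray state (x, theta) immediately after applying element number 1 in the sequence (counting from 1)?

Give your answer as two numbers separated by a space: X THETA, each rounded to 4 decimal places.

Initial: x=-10.0000 theta=-0.4000
After 1 (propagate distance d=31): x=-22.4000 theta=-0.4000
Rounded to 4 decimal places: x = -22.4000, theta = -0.4000

Answer: -22.4000 -0.4000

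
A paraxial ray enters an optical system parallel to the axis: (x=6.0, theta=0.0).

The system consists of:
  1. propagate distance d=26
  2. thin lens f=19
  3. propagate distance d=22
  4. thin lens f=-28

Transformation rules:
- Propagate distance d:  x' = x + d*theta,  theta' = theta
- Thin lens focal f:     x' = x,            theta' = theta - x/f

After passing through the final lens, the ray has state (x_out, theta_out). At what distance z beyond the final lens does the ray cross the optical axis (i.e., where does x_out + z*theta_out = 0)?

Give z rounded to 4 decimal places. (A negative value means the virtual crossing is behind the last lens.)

Initial: x=6.0000 theta=0.0000
After 1 (propagate distance d=26): x=6.0000 theta=0.0000
After 2 (thin lens f=19): x=6.0000 theta=-6/19 (≈-0.3158)
After 3 (propagate distance d=22): x=-18/19 (≈-0.9474) theta=-6/19 (≈-0.3158)
After 4 (thin lens f=-28): x=-18/19 (≈-0.9474) theta=-93/266 (≈-0.3496)
z_focus = -x_out/theta_out = -(-18/19)/(-93/266) = -84/31 ≈ -2.7097
Rounded to 4 decimal places: z = -2.7097

Answer: -2.7097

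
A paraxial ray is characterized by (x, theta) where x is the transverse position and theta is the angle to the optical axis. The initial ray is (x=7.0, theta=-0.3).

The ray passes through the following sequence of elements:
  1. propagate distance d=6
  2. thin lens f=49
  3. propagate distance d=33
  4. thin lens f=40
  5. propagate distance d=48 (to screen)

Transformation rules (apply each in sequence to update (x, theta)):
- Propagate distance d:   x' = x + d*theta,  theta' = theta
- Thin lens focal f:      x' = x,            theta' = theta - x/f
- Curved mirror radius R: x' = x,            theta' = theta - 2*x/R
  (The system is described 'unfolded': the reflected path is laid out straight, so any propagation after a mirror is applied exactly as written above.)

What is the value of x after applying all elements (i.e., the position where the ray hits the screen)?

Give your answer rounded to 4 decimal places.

Answer: -17.8535

Derivation:
Initial: x=7.0000 theta=-0.3000
After 1 (propagate distance d=6): x=5.2000 theta=-0.3000
After 2 (thin lens f=49): x=5.2000 theta=-199/490 (≈-0.4061)
After 3 (propagate distance d=33): x=-4019/490 (≈-8.2020) theta=-199/490 (≈-0.4061)
After 4 (thin lens f=40): x=-4019/490 (≈-8.2020) theta=-563/2800 (≈-0.2011)
After 5 (propagate distance d=48 (to screen)): x=-43741/2450 (≈-17.8535) theta=-563/2800 (≈-0.2011)
Rounded to 4 decimal places: x = -17.8535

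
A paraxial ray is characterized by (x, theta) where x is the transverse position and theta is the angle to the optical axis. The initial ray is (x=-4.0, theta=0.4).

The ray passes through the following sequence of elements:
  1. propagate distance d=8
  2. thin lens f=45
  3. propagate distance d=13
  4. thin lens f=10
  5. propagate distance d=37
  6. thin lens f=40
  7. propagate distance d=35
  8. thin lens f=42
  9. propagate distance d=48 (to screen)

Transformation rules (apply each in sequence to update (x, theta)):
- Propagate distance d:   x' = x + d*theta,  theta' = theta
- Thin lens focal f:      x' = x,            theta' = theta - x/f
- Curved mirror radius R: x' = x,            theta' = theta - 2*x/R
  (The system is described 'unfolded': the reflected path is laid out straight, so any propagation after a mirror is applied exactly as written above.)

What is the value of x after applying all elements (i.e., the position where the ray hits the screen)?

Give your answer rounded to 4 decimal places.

Answer: -5.5466

Derivation:
Initial: x=-4.0000 theta=0.4000
After 1 (propagate distance d=8): x=-0.8000 theta=0.4000
After 2 (thin lens f=45): x=-0.8000 theta=94/225 (≈0.4178)
After 3 (propagate distance d=13): x=1042/225 (≈4.6311) theta=94/225 (≈0.4178)
After 4 (thin lens f=10): x=1042/225 (≈4.6311) theta=-17/375 (≈-0.0453)
After 5 (propagate distance d=37): x=3323/1125 (≈2.9538) theta=-17/375 (≈-0.0453)
After 6 (thin lens f=40): x=3323/1125 (≈2.9538) theta=-5363/45000 (≈-0.1192)
After 7 (propagate distance d=35): x=-10957/9000 (≈-1.2174) theta=-5363/45000 (≈-0.1192)
After 8 (thin lens f=42): x=-10957/9000 (≈-1.2174) theta=-170461/1890000 (≈-0.0902)
After 9 (propagate distance d=48 (to screen)): x=-1747183/315000 (≈-5.5466) theta=-170461/1890000 (≈-0.0902)
Rounded to 4 decimal places: x = -5.5466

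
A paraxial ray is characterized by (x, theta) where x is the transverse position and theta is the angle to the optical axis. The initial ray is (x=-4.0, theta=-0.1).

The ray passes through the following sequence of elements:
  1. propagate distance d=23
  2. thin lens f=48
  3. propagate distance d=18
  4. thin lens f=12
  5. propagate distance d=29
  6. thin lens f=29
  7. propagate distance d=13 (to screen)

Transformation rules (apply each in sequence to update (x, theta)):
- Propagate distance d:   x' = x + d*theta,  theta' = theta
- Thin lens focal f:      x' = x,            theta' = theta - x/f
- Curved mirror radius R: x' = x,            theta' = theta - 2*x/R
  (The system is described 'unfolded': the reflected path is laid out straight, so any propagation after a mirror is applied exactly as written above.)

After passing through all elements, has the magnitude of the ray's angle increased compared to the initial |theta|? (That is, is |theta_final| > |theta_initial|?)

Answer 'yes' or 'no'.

Initial: x=-4.0000 theta=-0.1000
After 1 (propagate distance d=23): x=-6.3000 theta=-0.1000
After 2 (thin lens f=48): x=-6.3000 theta=1/32 (≈0.0313)
After 3 (propagate distance d=18): x=-5.7375 theta=1/32 (≈0.0313)
After 4 (thin lens f=12): x=-5.7375 theta=163/320 (≈0.5094)
After 5 (propagate distance d=29): x=2891/320 (≈9.0344) theta=163/320 (≈0.5094)
After 6 (thin lens f=29): x=2891/320 (≈9.0344) theta=459/2320 (≈0.1978)
After 7 (propagate distance d=13 (to screen)): x=107707/9280 (≈11.6064) theta=459/2320 (≈0.1978)
|theta_initial|=0.1000 |theta_final|=459/2320 (≈0.1978) -> increased

Answer: yes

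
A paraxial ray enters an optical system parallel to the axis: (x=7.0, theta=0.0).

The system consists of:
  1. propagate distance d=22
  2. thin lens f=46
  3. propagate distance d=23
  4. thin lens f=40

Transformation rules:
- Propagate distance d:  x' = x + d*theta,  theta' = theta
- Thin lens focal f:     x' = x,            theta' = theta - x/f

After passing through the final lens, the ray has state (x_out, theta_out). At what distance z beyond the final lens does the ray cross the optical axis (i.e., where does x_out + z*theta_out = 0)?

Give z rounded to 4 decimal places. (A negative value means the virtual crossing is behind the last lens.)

Initial: x=7.0000 theta=0.0000
After 1 (propagate distance d=22): x=7.0000 theta=0.0000
After 2 (thin lens f=46): x=7.0000 theta=-7/46 (≈-0.1522)
After 3 (propagate distance d=23): x=3.5000 theta=-7/46 (≈-0.1522)
After 4 (thin lens f=40): x=3.5000 theta=-441/1840 (≈-0.2397)
z_focus = -x_out/theta_out = -(3.5000)/(-441/1840) = 920/63 ≈ 14.6032
Rounded to 4 decimal places: z = 14.6032

Answer: 14.6032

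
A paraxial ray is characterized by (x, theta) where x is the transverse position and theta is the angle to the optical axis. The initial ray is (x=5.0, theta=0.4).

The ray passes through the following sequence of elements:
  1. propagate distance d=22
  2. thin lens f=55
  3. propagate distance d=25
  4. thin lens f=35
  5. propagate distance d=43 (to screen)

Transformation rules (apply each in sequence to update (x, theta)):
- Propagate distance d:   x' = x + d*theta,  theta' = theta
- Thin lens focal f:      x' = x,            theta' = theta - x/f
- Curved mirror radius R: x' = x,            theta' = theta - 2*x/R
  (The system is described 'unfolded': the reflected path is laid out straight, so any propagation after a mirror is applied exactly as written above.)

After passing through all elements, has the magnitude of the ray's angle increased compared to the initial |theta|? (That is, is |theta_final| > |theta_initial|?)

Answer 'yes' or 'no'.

Answer: no

Derivation:
Initial: x=5.0000 theta=0.4000
After 1 (propagate distance d=22): x=13.8000 theta=0.4000
After 2 (thin lens f=55): x=13.8000 theta=41/275 (≈0.1491)
After 3 (propagate distance d=25): x=964/55 (≈17.5273) theta=41/275 (≈0.1491)
After 4 (thin lens f=35): x=964/55 (≈17.5273) theta=-677/1925 (≈-0.3517)
After 5 (propagate distance d=43 (to screen)): x=4629/1925 (≈2.4047) theta=-677/1925 (≈-0.3517)
|theta_initial|=0.4000 |theta_final|=677/1925 (≈0.3517) -> not increased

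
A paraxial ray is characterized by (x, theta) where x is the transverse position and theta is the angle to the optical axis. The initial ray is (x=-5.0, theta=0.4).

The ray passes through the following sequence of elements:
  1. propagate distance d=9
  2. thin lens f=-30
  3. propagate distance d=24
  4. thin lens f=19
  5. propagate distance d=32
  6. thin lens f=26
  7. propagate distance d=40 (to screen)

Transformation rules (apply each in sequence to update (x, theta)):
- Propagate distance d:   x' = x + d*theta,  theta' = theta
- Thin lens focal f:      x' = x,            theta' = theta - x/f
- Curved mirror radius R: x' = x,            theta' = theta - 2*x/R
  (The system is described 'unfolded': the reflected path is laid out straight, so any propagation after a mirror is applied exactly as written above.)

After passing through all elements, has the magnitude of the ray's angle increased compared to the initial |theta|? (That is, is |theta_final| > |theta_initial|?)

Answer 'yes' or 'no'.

Initial: x=-5.0000 theta=0.4000
After 1 (propagate distance d=9): x=-1.4000 theta=0.4000
After 2 (thin lens f=-30): x=-1.4000 theta=53/150 (≈0.3533)
After 3 (propagate distance d=24): x=7.0800 theta=53/150 (≈0.3533)
After 4 (thin lens f=19): x=7.0800 theta=-11/570 (≈-0.0193)
After 5 (propagate distance d=32): x=9209/1425 (≈6.4625) theta=-11/570 (≈-0.0193)
After 6 (thin lens f=26): x=9209/1425 (≈6.4625) theta=-1654/6175 (≈-0.2679)
After 7 (propagate distance d=40 (to screen)): x=-78763/18525 (≈-4.2517) theta=-1654/6175 (≈-0.2679)
|theta_initial|=0.4000 |theta_final|=1654/6175 (≈0.2679) -> not increased

Answer: no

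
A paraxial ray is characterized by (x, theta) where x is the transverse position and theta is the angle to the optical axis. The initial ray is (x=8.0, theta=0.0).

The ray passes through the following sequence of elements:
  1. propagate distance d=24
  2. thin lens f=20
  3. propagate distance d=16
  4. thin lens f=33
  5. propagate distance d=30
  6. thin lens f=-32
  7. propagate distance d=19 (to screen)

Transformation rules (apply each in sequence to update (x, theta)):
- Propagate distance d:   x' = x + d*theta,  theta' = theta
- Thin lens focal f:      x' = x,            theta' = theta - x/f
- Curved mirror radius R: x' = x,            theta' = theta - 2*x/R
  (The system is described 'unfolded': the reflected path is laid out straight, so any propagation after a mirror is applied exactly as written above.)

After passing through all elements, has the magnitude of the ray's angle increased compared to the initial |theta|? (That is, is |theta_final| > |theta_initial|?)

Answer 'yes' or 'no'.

Answer: yes

Derivation:
Initial: x=8.0000 theta=0.0000
After 1 (propagate distance d=24): x=8.0000 theta=0.0000
After 2 (thin lens f=20): x=8.0000 theta=-0.4000
After 3 (propagate distance d=16): x=1.6000 theta=-0.4000
After 4 (thin lens f=33): x=1.6000 theta=-74/165 (≈-0.4485)
After 5 (propagate distance d=30): x=-652/55 (≈-11.8545) theta=-74/165 (≈-0.4485)
After 6 (thin lens f=-32): x=-652/55 (≈-11.8545) theta=-1081/1320 (≈-0.8189)
After 7 (propagate distance d=19 (to screen)): x=-36187/1320 (≈-27.4144) theta=-1081/1320 (≈-0.8189)
|theta_initial|=0.0000 |theta_final|=1081/1320 (≈0.8189) -> increased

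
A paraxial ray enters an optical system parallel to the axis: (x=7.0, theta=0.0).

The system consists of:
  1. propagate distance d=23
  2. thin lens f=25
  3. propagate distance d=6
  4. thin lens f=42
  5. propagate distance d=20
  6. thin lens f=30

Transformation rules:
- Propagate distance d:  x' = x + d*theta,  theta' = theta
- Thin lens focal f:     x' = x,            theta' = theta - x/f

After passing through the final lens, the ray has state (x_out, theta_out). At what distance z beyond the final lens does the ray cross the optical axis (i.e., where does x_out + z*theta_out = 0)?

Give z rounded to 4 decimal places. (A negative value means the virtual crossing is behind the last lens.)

Answer: -8.9915

Derivation:
Initial: x=7.0000 theta=0.0000
After 1 (propagate distance d=23): x=7.0000 theta=0.0000
After 2 (thin lens f=25): x=7.0000 theta=-0.2800
After 3 (propagate distance d=6): x=5.3200 theta=-0.2800
After 4 (thin lens f=42): x=5.3200 theta=-61/150 (≈-0.4067)
After 5 (propagate distance d=20): x=-211/75 (≈-2.8133) theta=-61/150 (≈-0.4067)
After 6 (thin lens f=30): x=-211/75 (≈-2.8133) theta=-352/1125 (≈-0.3129)
z_focus = -x_out/theta_out = -(-211/75)/(-352/1125) = -3165/352 ≈ -8.9915
Rounded to 4 decimal places: z = -8.9915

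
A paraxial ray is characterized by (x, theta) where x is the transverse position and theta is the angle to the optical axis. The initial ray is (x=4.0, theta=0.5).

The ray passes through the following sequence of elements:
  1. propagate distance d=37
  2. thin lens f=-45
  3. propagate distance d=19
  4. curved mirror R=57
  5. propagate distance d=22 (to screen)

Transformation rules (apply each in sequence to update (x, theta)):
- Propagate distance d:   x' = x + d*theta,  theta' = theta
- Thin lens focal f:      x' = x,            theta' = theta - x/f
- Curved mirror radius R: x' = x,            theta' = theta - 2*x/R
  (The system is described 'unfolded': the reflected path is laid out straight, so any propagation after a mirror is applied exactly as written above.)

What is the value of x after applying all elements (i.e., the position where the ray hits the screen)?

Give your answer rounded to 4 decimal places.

Initial: x=4.0000 theta=0.5000
After 1 (propagate distance d=37): x=22.5000 theta=0.5000
After 2 (thin lens f=-45): x=22.5000 theta=1.0000
After 3 (propagate distance d=19): x=41.5000 theta=1.0000
After 4 (curved mirror R=57): x=41.5000 theta=-26/57 (≈-0.4561)
After 5 (propagate distance d=22 (to screen)): x=3587/114 (≈31.4649) theta=-26/57 (≈-0.4561)
Rounded to 4 decimal places: x = 31.4649

Answer: 31.4649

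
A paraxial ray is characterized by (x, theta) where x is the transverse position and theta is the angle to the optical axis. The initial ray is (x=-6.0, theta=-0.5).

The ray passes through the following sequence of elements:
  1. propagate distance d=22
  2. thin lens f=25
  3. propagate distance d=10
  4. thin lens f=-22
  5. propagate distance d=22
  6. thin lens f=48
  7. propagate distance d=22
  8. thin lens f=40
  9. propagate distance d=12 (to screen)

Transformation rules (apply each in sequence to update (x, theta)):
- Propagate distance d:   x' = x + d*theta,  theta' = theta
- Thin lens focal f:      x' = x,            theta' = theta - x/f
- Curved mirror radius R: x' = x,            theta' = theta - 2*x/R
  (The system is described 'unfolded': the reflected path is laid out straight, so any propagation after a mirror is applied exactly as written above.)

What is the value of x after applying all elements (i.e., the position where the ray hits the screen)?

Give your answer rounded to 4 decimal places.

Answer: -17.4141

Derivation:
Initial: x=-6.0000 theta=-0.5000
After 1 (propagate distance d=22): x=-17.0000 theta=-0.5000
After 2 (thin lens f=25): x=-17.0000 theta=0.1800
After 3 (propagate distance d=10): x=-15.2000 theta=0.1800
After 4 (thin lens f=-22): x=-15.2000 theta=-281/550 (≈-0.5109)
After 5 (propagate distance d=22): x=-26.4400 theta=-281/550 (≈-0.5109)
After 6 (thin lens f=48): x=-26.4400 theta=527/13200 (≈0.0399)
After 7 (propagate distance d=22): x=-15337/600 (≈-25.5617) theta=527/13200 (≈0.0399)
After 8 (thin lens f=40): x=-15337/600 (≈-25.5617) theta=59749/88000 (≈0.6790)
After 9 (propagate distance d=12 (to screen)): x=-1149329/66000 (≈-17.4141) theta=59749/88000 (≈0.6790)
Rounded to 4 decimal places: x = -17.4141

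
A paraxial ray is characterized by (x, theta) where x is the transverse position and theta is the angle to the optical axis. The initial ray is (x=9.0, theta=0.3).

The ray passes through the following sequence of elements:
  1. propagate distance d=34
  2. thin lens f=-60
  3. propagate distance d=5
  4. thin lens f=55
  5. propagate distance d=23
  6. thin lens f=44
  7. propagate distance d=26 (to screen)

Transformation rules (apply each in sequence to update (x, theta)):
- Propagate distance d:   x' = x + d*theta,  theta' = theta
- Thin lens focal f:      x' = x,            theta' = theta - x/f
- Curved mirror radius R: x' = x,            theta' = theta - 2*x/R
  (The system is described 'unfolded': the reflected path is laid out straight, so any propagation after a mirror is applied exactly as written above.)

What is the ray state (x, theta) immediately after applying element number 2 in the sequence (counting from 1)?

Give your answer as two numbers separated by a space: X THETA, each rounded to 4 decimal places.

Answer: 19.2000 0.6200

Derivation:
Initial: x=9.0000 theta=0.3000
After 1 (propagate distance d=34): x=19.2000 theta=0.3000
After 2 (thin lens f=-60): x=19.2000 theta=0.6200
Rounded to 4 decimal places: x = 19.2000, theta = 0.6200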